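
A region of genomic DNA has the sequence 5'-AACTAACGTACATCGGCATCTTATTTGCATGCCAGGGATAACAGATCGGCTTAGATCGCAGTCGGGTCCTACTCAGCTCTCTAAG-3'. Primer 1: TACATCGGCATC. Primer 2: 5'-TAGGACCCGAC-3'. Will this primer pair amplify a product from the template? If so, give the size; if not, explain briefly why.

Primer 1 (TACATCGGCATC) matches the top strand at positions 9–20; it acts as a forward primer.
Primer 2's reverse complement is GTCGGGTCCTA, matching the top strand at positions 61–71; it acts as a reverse primer.
The 3' ends face each other across positions 9–71, giving a 63 bp product.

Yes — a 63 bp product.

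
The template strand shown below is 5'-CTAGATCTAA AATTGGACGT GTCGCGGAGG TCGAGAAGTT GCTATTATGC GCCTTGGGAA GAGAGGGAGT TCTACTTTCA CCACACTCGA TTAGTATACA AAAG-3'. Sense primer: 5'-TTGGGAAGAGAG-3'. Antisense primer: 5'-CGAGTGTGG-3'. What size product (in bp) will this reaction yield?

Scanning the template, TTGGGAAGAGAG occurs at positions 54–65; this primer anneals to the bottom strand there with its 3' end pointing downstream.
The reverse primer's reverse complement is CCACACTCG, which matches the template at positions 81–89.
The product runs from position 54 to position 89, so its length is 89 − 54 + 1 = 36 bp.

36 bp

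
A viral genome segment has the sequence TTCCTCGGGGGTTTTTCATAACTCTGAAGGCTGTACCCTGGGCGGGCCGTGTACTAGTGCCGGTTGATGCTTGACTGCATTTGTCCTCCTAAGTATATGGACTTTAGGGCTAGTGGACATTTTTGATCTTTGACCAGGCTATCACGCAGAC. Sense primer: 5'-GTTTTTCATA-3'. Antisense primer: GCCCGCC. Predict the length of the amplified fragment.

Scanning the template, GTTTTTCATA occurs at positions 11–20; this primer anneals to the bottom strand there with its 3' end pointing downstream.
Reverse complement of the reverse primer: GGCGGGC. This occurs on the top strand at positions 41–47.
Product length = (reverse-primer end) − (forward-primer start) + 1 = 47 − 11 + 1 = 37 bp.

37 bp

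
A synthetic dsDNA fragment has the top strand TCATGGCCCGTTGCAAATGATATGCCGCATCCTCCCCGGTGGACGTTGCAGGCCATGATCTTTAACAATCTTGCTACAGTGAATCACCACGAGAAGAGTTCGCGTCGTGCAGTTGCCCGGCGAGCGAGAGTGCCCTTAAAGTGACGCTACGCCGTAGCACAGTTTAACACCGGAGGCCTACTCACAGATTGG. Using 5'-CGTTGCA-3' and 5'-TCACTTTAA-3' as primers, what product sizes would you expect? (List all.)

136 bp, 101 bp

The forward primer CGTTGCA matches the top strand at positions 9–15, 44–50.
The reverse primer's reverse complement is TTAAAGTGA, matching at positions 136–144.
Each forward site pairs with the reverse site to give a product ending at position 144: sizes 136, 101 bp.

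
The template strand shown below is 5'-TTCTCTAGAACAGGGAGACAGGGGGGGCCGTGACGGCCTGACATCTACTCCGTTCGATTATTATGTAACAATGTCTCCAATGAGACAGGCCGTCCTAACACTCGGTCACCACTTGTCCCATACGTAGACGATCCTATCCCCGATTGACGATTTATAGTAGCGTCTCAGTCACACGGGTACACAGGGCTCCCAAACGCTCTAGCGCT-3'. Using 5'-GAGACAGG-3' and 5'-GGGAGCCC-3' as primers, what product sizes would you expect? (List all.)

The forward primer GAGACAGG matches the top strand at positions 15–22, 82–89.
The reverse primer's reverse complement is GGGCTCCC, matching at positions 184–191.
Each forward site pairs with the reverse site to give a product ending at position 191: sizes 177, 110 bp.

177 bp, 110 bp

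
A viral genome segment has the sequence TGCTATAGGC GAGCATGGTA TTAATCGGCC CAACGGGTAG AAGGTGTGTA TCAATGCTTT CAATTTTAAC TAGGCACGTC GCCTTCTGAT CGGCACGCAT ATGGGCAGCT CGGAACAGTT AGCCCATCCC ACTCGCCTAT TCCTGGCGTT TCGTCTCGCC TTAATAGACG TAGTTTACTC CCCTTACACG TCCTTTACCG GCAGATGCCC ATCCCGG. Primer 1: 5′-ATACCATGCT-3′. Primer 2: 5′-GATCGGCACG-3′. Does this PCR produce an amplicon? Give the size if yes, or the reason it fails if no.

Primer 1 (ATACCATGCT) has reverse complement AGCATGGTAT, which matches the top strand at positions 12–21; primer 1 anneals to the top strand there with its 3' end pointing upstream toward position 12.
Primer 2 (GATCGGCACG) matches the top strand directly at positions 88–97; it anneals to the bottom strand with its 3' end pointing downstream toward position 97.
The 3' ends diverge (primer 1 extends toward position 1, primer 2 toward position 217), so the primers never converge on a shared product.

No product — the primers' 3' ends point away from each other.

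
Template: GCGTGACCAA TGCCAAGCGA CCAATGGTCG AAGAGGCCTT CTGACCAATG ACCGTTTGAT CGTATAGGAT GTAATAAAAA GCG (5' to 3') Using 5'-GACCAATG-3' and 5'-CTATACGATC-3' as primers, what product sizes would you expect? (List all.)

63 bp, 49 bp, 25 bp

The forward primer GACCAATG matches the top strand at positions 5–12, 19–26, 43–50.
The reverse primer's reverse complement is GATCGTATAG, matching at positions 58–67.
Each forward site pairs with the reverse site to give a product ending at position 67: sizes 63, 49, 25 bp.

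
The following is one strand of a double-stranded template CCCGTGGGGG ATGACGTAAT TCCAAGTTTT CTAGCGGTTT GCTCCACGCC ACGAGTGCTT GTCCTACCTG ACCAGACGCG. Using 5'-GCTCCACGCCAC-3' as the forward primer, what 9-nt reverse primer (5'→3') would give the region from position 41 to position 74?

The product's 3' end on the top strand is position 74.
The reverse primer anneals to the top strand over positions 66–74, i.e. to ACCTGACCA.
Its sequence written 5'→3' is the reverse complement: TGGTCAGGT.

5'-TGGTCAGGT-3'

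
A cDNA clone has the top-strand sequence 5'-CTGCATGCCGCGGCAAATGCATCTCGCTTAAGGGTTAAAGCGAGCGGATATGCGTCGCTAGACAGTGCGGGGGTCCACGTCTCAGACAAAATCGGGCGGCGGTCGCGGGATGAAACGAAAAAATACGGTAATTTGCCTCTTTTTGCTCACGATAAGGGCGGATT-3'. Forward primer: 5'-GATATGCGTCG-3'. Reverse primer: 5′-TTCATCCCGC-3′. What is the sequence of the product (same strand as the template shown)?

Forward primer GATATGCGTCG is found on the top strand at positions 47–57.
Reverse complement of the reverse primer: GCGGGATGAA. This occurs on the top strand at positions 105–114.
The product is the template from position 47 through 114 (68 bp).

5'-GATATGCGTCGCTAGACAGTGCGGGGGTCCACGTCTCAGACAAAATCGGGCGGCGGTCGCGGGATGAA-3'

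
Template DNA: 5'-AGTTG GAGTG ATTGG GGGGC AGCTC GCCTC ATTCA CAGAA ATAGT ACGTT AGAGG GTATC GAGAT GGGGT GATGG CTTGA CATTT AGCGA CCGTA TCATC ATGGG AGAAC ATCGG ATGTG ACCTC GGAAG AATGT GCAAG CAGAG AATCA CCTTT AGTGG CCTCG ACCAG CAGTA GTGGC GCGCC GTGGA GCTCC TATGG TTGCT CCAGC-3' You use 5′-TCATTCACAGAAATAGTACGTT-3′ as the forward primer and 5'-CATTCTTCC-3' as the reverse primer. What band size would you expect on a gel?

Scanning the template, TCATTCACAGAAATAGTACGTT occurs at positions 29–50; this primer anneals to the bottom strand there with its 3' end pointing downstream.
Taking the reverse complement of CATTCTTCC gives GGAAGAATG, found at positions 126–134 on the template; the primer anneals here to the top strand with its 3' end pointing upstream.
Product length = (reverse-primer end) − (forward-primer start) + 1 = 134 − 29 + 1 = 106 bp.

106 bp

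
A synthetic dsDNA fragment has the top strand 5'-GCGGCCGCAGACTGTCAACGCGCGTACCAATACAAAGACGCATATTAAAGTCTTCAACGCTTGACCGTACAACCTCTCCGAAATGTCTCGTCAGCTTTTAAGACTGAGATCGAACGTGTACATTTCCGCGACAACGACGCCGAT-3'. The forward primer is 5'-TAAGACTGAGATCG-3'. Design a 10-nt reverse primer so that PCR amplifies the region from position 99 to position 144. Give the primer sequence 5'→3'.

5'-ATCGGCGTCG-3'

The product's 3' end on the top strand is position 144.
The reverse primer anneals to the top strand over positions 135–144, i.e. to CGACGCCGAT.
Its sequence written 5'→3' is the reverse complement: ATCGGCGTCG.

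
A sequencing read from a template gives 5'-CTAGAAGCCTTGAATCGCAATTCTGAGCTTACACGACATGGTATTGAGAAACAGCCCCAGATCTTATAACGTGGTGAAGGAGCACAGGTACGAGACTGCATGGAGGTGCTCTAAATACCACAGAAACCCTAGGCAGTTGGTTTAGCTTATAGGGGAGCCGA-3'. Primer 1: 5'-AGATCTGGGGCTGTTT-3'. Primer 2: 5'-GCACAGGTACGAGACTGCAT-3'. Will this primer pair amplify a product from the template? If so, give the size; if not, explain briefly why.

No product — the primers' 3' ends point away from each other.

Primer 1 (AGATCTGGGGCTGTTT) has reverse complement AAACAGCCCCAGATCT, which matches the top strand at positions 49–64; primer 1 anneals to the top strand there with its 3' end pointing upstream toward position 49.
Primer 2 (GCACAGGTACGAGACTGCAT) matches the top strand directly at positions 82–101; it anneals to the bottom strand with its 3' end pointing downstream toward position 101.
The 3' ends diverge (primer 1 extends toward position 1, primer 2 toward position 161), so the primers never converge on a shared product.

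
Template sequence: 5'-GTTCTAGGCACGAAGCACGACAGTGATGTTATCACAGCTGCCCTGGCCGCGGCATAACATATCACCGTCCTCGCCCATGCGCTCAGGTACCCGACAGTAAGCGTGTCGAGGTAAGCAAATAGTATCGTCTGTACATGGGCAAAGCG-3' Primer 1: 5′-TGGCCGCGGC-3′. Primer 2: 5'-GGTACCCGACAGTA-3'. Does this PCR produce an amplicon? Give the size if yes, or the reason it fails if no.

No product — both primers anneal to the same strand and extend in the same direction.

Primer 1 (TGGCCGCGGC) matches the top strand at positions 44–53 (3' end points downstream).
Primer 2 (GGTACCCGACAGTA) also matches the top strand directly, at positions 86–99 — its reverse complement TACTGTCGGGTACC is not present.
Both primers anneal to the bottom strand with 3' ends pointing the same way, so neither can prime synthesis back toward the other.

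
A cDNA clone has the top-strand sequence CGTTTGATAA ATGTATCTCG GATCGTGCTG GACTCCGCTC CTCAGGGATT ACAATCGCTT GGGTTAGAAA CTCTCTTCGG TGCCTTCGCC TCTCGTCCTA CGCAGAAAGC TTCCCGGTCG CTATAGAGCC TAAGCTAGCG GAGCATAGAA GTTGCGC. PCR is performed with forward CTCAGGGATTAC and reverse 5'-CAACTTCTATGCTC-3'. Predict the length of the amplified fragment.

114 bp

Forward primer CTCAGGGATTAC is found on the top strand at positions 41–52.
The reverse primer's reverse complement is GAGCATAGAAGTTG, which matches the template at positions 141–154.
Product length = (reverse-primer end) − (forward-primer start) + 1 = 154 − 41 + 1 = 114 bp.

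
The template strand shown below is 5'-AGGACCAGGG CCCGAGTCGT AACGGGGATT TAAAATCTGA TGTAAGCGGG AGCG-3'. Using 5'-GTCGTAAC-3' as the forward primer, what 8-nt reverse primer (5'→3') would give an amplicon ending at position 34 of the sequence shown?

5'-TTTAAATC-3'

The forward primer binds at positions 16–23; the product's 3' end on the top strand is position 34.
The reverse primer anneals to the top strand over positions 27–34, i.e. to GATTTAAA.
Its sequence written 5'→3' is the reverse complement: TTTAAATC.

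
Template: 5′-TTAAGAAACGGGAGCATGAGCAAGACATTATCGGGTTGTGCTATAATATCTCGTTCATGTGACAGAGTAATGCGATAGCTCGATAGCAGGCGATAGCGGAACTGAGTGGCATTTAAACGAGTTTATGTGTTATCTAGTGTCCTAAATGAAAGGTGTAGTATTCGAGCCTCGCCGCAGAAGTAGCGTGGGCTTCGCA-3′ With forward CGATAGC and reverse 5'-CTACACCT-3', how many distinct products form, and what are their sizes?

The forward primer CGATAGC matches the top strand at positions 73–79, 81–87, 91–97.
The reverse primer's reverse complement is AGGTGTAG, matching at positions 151–158.
Each forward site pairs with the reverse site to give a product ending at position 158: sizes 86, 78, 68 bp.

Three products: 86 bp, 78 bp, 68 bp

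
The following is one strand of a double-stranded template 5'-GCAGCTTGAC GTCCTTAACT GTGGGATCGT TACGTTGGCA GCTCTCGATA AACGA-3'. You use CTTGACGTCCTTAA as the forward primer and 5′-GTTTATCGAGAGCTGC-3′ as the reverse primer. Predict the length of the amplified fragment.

Scanning the template, CTTGACGTCCTTAA occurs at positions 5–18; this primer anneals to the bottom strand there with its 3' end pointing downstream.
Taking the reverse complement of GTTTATCGAGAGCTGC gives GCAGCTCTCGATAAAC, found at positions 38–53 on the template; the primer anneals here to the top strand with its 3' end pointing upstream.
Product length = (reverse-primer end) − (forward-primer start) + 1 = 53 − 5 + 1 = 49 bp.

49 bp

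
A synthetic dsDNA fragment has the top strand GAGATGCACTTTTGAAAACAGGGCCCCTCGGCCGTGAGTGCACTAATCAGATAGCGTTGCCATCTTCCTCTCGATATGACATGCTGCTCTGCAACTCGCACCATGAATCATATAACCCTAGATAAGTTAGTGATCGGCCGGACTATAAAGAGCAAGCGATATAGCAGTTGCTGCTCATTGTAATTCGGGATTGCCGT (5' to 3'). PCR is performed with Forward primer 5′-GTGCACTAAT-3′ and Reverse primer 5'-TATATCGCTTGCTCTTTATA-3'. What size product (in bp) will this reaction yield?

126 bp

Scanning the template, GTGCACTAAT occurs at positions 38–47; this primer anneals to the bottom strand there with its 3' end pointing downstream.
The reverse primer's reverse complement is TATAAAGAGCAAGCGATATA, which matches the template at positions 144–163.
Product length = (reverse-primer end) − (forward-primer start) + 1 = 163 − 38 + 1 = 126 bp.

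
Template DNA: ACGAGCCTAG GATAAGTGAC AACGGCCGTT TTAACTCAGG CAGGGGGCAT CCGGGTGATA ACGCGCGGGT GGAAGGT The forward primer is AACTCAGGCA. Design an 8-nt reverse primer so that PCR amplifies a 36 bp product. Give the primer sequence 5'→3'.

5'-CCGCGCGT-3'

The forward primer binds at positions 33–42, so a 36 bp product ends at position 33 + 36 − 1 = 68.
The reverse primer anneals to the top strand over positions 61–68, i.e. to ACGCGCGG.
Its sequence written 5'→3' is the reverse complement: CCGCGCGT.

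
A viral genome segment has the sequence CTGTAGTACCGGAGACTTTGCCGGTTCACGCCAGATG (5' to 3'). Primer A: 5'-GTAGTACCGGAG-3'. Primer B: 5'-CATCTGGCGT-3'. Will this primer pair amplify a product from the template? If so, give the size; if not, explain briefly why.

Yes — a 35 bp product.

Primer A (GTAGTACCGGAG) matches the top strand at positions 3–14; it acts as a forward primer.
Primer B's reverse complement is ACGCCAGATG, matching the top strand at positions 28–37; it acts as a reverse primer.
The 3' ends face each other across positions 3–37, giving a 35 bp product.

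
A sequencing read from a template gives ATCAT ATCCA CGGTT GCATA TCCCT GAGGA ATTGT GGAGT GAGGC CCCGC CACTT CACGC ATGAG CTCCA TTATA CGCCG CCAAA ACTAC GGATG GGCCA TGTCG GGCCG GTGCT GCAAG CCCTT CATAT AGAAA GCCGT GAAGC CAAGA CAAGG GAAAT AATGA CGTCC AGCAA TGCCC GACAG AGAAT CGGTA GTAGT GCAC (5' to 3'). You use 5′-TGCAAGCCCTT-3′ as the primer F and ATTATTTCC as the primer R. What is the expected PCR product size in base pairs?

49 bp

Forward primer TGCAAGCCCTT is found on the top strand at positions 115–125.
Reverse complement of the reverse primer: GGAAATAAT. This occurs on the top strand at positions 155–163.
The product runs from position 115 to position 163, so its length is 163 − 115 + 1 = 49 bp.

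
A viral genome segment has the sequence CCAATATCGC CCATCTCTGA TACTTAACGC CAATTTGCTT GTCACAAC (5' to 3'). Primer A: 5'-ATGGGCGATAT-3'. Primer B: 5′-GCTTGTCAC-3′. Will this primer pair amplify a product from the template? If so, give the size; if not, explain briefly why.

Primer A (ATGGGCGATAT) has reverse complement ATATCGCCCAT, which matches the top strand at positions 4–14; primer A anneals to the top strand there with its 3' end pointing upstream toward position 4.
Primer B (GCTTGTCAC) matches the top strand directly at positions 37–45; it anneals to the bottom strand with its 3' end pointing downstream toward position 45.
The 3' ends diverge (primer A extends toward position 1, primer B toward position 48), so the primers never converge on a shared product.

No product — the primers' 3' ends point away from each other.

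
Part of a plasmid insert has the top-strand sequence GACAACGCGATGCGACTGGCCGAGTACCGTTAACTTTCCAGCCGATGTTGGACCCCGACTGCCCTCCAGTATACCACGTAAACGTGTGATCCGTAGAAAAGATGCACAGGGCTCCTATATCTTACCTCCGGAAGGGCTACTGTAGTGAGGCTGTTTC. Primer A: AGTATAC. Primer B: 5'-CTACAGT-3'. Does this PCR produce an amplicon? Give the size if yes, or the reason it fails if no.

Primer A (AGTATAC) matches the top strand at positions 68–74; it acts as a forward primer.
Primer B's reverse complement is ACTGTAG, matching the top strand at positions 139–145; it acts as a reverse primer.
The 3' ends face each other across positions 68–145, giving a 78 bp product.

Yes — a 78 bp product.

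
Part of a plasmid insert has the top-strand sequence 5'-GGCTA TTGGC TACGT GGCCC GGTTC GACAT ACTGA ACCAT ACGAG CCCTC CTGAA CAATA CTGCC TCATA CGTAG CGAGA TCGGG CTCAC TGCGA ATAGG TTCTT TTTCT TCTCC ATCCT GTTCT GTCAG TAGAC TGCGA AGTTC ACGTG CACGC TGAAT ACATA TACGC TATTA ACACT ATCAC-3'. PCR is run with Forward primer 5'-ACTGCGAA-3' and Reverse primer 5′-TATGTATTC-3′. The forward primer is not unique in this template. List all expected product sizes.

The forward primer ACTGCGAA matches the top strand at positions 89–96, 134–141.
The reverse primer's reverse complement is GAATACATA, matching at positions 157–165.
Each forward site pairs with the reverse site to give a product ending at position 165: sizes 77, 32 bp.

77 bp, 32 bp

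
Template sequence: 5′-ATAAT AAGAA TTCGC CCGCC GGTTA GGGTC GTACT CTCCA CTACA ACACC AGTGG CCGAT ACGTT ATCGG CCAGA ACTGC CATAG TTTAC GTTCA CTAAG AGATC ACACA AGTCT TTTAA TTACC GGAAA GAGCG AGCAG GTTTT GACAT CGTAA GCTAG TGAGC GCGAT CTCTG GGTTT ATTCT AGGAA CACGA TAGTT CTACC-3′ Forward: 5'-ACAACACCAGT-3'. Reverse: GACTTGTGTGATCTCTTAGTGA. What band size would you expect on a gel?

72 bp

Forward primer ACAACACCAGT is found on the top strand at positions 43–53.
Reverse complement of the reverse primer: TCACTAAGAGATCACACAAGTC. This occurs on the top strand at positions 93–114.
Amplicon spans positions 43–114: 72 bp.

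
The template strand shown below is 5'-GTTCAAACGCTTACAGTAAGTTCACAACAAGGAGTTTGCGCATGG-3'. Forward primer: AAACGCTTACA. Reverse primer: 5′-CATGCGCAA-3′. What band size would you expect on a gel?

40 bp

Forward primer AAACGCTTACA is found on the top strand at positions 5–15.
The reverse primer's reverse complement is TTGCGCATG, which matches the template at positions 36–44.
Product length = (reverse-primer end) − (forward-primer start) + 1 = 44 − 5 + 1 = 40 bp.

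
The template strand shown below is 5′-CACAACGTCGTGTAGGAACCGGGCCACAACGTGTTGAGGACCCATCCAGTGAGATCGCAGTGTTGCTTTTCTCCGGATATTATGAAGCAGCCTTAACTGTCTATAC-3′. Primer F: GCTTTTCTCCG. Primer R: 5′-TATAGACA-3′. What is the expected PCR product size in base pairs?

41 bp

Scanning the template, GCTTTTCTCCG occurs at positions 65–75; this primer anneals to the bottom strand there with its 3' end pointing downstream.
Taking the reverse complement of TATAGACA gives TGTCTATA, found at positions 98–105 on the template; the primer anneals here to the top strand with its 3' end pointing upstream.
Product length = (reverse-primer end) − (forward-primer start) + 1 = 105 − 65 + 1 = 41 bp.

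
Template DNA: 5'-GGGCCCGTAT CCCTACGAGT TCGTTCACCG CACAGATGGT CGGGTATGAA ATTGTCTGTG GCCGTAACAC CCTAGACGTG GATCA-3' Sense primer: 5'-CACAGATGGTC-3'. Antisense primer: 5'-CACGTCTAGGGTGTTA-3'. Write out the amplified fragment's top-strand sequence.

5'-CACAGATGGTCGGGTATGAAATTGTCTGTGGCCGTAACACCCTAGACGTG-3'

The forward primer matches the template at positions 31–41.
Taking the reverse complement of CACGTCTAGGGTGTTA gives TAACACCCTAGACGTG, found at positions 65–80 on the template; the primer anneals here to the top strand with its 3' end pointing upstream.
The product is the template from position 31 through 80 (50 bp).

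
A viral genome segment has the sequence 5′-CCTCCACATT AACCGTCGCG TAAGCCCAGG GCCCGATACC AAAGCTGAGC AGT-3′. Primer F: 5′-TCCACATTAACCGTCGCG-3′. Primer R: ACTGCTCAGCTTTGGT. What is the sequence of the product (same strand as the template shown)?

Scanning the template, TCCACATTAACCGTCGCG occurs at positions 3–20; this primer anneals to the bottom strand there with its 3' end pointing downstream.
The reverse primer's reverse complement is ACCAAAGCTGAGCAGT, which matches the template at positions 38–53.
The product is the template from position 3 through 53 (51 bp).

5'-TCCACATTAACCGTCGCGTAAGCCCAGGGCCCGATACCAAAGCTGAGCAGT-3'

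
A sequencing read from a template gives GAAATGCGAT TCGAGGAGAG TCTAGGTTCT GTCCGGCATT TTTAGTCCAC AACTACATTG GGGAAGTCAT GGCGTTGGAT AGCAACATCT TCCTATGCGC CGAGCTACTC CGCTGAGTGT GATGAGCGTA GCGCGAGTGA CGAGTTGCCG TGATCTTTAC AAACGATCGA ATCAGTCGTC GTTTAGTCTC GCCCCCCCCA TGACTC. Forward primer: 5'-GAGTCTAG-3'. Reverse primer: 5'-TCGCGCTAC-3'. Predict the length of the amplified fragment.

The forward primer matches the template at positions 18–25.
Taking the reverse complement of TCGCGCTAC gives GTAGCGCGA, found at positions 128–136 on the template; the primer anneals here to the top strand with its 3' end pointing upstream.
Product length = (reverse-primer end) − (forward-primer start) + 1 = 136 − 18 + 1 = 119 bp.

119 bp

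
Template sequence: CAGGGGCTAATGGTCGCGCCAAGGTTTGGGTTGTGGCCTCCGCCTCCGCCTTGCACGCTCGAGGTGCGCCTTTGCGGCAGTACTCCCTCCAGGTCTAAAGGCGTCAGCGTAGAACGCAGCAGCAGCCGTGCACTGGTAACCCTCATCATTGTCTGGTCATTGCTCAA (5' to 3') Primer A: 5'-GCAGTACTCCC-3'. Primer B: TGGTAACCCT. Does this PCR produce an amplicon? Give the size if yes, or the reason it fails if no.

No product — both primers anneal to the same strand and extend in the same direction.

Primer A (GCAGTACTCCC) matches the top strand at positions 77–87 (3' end points downstream).
Primer B (TGGTAACCCT) also matches the top strand directly, at positions 134–143 — its reverse complement AGGGTTACCA is not present.
Both primers anneal to the bottom strand with 3' ends pointing the same way, so neither can prime synthesis back toward the other.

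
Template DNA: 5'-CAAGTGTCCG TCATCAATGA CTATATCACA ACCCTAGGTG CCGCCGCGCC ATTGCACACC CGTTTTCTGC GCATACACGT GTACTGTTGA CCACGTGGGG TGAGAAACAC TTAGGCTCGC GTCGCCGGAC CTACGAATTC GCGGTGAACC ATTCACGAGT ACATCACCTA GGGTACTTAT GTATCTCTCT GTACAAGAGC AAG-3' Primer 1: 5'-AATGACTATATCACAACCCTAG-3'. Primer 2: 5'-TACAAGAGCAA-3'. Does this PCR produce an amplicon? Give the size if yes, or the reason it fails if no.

No product — both primers anneal to the same strand and extend in the same direction.

Primer 1 (AATGACTATATCACAACCCTAG) matches the top strand at positions 16–37 (3' end points downstream).
Primer 2 (TACAAGAGCAA) also matches the top strand directly, at positions 192–202 — its reverse complement TTGCTCTTGTA is not present.
Both primers anneal to the bottom strand with 3' ends pointing the same way, so neither can prime synthesis back toward the other.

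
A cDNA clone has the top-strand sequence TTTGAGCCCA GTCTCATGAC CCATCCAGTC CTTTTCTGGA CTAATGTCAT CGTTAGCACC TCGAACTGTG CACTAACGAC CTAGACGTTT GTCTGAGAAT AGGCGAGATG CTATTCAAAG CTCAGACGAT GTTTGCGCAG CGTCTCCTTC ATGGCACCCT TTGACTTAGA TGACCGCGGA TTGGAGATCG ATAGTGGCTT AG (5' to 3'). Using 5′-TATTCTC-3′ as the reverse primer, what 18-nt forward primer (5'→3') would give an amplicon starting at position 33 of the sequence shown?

The reverse primer's reverse complement GAGAATA matches the template at positions 95–101; the product starts at position 33.
The forward primer is identical to the top strand over positions 33–50: TTTCTGGACTAATGTCAT.

5'-TTTCTGGACTAATGTCAT-3'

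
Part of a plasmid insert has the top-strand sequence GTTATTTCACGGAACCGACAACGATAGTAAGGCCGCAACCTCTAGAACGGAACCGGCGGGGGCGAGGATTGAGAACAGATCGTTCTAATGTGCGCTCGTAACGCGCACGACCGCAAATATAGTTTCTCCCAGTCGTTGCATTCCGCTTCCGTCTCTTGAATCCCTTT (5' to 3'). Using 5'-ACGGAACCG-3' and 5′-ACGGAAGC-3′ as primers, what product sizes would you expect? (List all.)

The forward primer ACGGAACCG matches the top strand at positions 9–17, 47–55.
The reverse primer's reverse complement is GCTTCCGT, matching at positions 145–152.
Each forward site pairs with the reverse site to give a product ending at position 152: sizes 144, 106 bp.

144 bp, 106 bp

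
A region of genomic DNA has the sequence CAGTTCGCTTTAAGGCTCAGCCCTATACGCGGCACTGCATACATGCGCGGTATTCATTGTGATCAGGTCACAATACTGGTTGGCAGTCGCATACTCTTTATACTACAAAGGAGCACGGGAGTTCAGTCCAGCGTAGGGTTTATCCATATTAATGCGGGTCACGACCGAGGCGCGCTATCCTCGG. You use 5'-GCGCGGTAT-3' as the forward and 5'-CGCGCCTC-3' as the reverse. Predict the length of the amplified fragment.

130 bp

Forward primer GCGCGGTAT is found on the top strand at positions 45–53.
The reverse primer's reverse complement is GAGGCGCG, which matches the template at positions 167–174.
Product length = (reverse-primer end) − (forward-primer start) + 1 = 174 − 45 + 1 = 130 bp.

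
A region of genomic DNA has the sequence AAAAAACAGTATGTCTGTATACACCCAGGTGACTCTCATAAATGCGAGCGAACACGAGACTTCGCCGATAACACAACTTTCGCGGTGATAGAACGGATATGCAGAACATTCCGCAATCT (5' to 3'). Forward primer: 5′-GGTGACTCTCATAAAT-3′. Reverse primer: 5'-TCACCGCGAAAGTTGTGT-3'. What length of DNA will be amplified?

The forward primer matches the template at positions 28–43.
The reverse primer's reverse complement is ACACAACTTTCGCGGTGA, which matches the template at positions 71–88.
Product length = (reverse-primer end) − (forward-primer start) + 1 = 88 − 28 + 1 = 61 bp.

61 bp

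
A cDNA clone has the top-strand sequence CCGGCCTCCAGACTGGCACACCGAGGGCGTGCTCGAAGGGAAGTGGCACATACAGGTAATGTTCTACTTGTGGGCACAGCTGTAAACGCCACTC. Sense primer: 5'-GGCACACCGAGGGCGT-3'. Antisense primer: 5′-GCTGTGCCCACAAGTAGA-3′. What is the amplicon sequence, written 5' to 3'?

5'-GGCACACCGAGGGCGTGCTCGAAGGGAAGTGGCACATACAGGTAATGTTCTACTTGTGGGCACAGC-3'

The forward primer matches the template at positions 15–30.
Taking the reverse complement of GCTGTGCCCACAAGTAGA gives TCTACTTGTGGGCACAGC, found at positions 63–80 on the template; the primer anneals here to the top strand with its 3' end pointing upstream.
The product is the template from position 15 through 80 (66 bp).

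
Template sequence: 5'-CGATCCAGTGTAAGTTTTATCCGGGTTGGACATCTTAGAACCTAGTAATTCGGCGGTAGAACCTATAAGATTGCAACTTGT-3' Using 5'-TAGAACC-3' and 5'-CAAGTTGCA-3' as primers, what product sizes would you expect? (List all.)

45 bp, 24 bp

The forward primer TAGAACC matches the top strand at positions 36–42, 57–63.
The reverse primer's reverse complement is TGCAACTTG, matching at positions 72–80.
Each forward site pairs with the reverse site to give a product ending at position 80: sizes 45, 24 bp.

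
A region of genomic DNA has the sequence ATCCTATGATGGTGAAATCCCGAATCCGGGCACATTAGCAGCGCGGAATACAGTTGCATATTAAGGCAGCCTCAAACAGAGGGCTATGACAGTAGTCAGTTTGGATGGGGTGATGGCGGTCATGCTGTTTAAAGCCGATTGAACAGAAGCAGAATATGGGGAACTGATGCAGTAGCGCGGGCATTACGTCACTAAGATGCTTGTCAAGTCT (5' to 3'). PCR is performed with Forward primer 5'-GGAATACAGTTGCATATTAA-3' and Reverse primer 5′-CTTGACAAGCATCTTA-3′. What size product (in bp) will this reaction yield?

Scanning the template, GGAATACAGTTGCATATTAA occurs at positions 45–64; this primer anneals to the bottom strand there with its 3' end pointing downstream.
Taking the reverse complement of CTTGACAAGCATCTTA gives TAAGATGCTTGTCAAG, found at positions 193–208 on the template; the primer anneals here to the top strand with its 3' end pointing upstream.
The product runs from position 45 to position 208, so its length is 208 − 45 + 1 = 164 bp.

164 bp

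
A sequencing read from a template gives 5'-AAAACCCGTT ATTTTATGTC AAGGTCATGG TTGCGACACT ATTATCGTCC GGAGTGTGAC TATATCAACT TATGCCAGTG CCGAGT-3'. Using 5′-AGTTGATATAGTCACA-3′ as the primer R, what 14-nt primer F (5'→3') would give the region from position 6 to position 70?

The reverse primer's reverse complement TGTGACTATATCAACT matches the template at positions 55–70; the product starts at position 6.
The forward primer is identical to the top strand over positions 6–19: CCGTTATTTTATGT.

5'-CCGTTATTTTATGT-3'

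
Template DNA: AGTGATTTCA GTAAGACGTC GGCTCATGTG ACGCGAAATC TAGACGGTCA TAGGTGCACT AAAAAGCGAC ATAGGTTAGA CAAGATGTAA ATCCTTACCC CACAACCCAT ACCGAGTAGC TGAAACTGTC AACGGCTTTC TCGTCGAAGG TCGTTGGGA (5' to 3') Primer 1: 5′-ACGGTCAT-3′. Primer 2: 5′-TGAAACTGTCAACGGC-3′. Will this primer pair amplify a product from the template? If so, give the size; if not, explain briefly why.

No product — both primers anneal to the same strand and extend in the same direction.

Primer 1 (ACGGTCAT) matches the top strand at positions 44–51 (3' end points downstream).
Primer 2 (TGAAACTGTCAACGGC) also matches the top strand directly, at positions 121–136 — its reverse complement GCCGTTGACAGTTTCA is not present.
Both primers anneal to the bottom strand with 3' ends pointing the same way, so neither can prime synthesis back toward the other.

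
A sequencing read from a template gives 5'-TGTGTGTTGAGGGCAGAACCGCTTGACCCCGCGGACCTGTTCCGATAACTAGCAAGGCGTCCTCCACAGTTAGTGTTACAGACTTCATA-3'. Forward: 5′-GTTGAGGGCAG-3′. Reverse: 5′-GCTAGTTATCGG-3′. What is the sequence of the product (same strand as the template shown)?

Forward primer GTTGAGGGCAG is found on the top strand at positions 6–16.
Reverse complement of the reverse primer: CCGATAACTAGC. This occurs on the top strand at positions 42–53.
The product is the template from position 6 through 53 (48 bp).

5'-GTTGAGGGCAGAACCGCTTGACCCCGCGGACCTGTTCCGATAACTAGC-3'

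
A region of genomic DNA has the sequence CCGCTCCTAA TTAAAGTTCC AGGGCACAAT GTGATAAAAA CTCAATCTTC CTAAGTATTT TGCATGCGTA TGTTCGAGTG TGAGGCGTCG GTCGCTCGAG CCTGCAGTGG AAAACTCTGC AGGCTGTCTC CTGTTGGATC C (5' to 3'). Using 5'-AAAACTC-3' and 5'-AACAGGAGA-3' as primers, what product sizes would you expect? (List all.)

The forward primer AAAACTC matches the top strand at positions 37–43, 111–117.
The reverse primer's reverse complement is TCTCCTGTT, matching at positions 127–135.
Each forward site pairs with the reverse site to give a product ending at position 135: sizes 99, 25 bp.

99 bp, 25 bp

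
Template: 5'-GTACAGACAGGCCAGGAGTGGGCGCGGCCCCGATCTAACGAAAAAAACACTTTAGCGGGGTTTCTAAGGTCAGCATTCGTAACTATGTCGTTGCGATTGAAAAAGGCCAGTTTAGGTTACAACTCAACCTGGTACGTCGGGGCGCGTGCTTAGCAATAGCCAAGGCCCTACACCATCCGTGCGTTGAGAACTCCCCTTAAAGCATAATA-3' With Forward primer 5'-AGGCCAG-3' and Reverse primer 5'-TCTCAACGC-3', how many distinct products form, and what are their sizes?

The forward primer AGGCCAG matches the top strand at positions 9–15, 104–110.
The reverse primer's reverse complement is GCGTTGAGA, matching at positions 181–189.
Each forward site pairs with the reverse site to give a product ending at position 189: sizes 181, 86 bp.

Two products: 181 bp, 86 bp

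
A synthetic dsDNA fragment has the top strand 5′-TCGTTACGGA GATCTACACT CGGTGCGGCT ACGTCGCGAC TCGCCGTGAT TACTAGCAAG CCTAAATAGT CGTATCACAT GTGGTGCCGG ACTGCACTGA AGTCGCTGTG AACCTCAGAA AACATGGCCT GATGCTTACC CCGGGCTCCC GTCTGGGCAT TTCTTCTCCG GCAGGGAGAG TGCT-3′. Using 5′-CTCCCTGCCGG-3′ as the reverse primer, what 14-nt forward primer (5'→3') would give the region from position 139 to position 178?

5'-CCCCGGGCTCCCGT-3'

The reverse primer's reverse complement CCGGCAGGGAG matches the template at positions 168–178; the product starts at position 139.
The forward primer is identical to the top strand over positions 139–152: CCCCGGGCTCCCGT.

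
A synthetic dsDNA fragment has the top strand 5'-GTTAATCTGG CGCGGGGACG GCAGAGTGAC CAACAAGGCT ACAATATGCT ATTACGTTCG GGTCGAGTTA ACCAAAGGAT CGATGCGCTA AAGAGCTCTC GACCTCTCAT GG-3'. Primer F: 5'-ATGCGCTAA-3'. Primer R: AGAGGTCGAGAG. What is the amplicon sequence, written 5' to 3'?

5'-ATGCGCTAAAGAGCTCTCGACCTCT-3'

Forward primer ATGCGCTAA is found on the top strand at positions 83–91.
Taking the reverse complement of AGAGGTCGAGAG gives CTCTCGACCTCT, found at positions 96–107 on the template; the primer anneals here to the top strand with its 3' end pointing upstream.
The product is the template from position 83 through 107 (25 bp).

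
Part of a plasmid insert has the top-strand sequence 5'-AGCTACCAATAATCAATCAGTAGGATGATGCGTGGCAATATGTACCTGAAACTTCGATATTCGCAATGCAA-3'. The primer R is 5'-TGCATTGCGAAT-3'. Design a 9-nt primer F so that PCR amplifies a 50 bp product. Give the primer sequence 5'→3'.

The reverse primer's reverse complement ATTCGCAATGCA matches the template at positions 59–70, so the product ends at position 70.
A 50 bp product then starts at position 70 − 50 + 1 = 21.
The forward primer is identical to the top strand there: TAGGATGAT.

5'-TAGGATGAT-3'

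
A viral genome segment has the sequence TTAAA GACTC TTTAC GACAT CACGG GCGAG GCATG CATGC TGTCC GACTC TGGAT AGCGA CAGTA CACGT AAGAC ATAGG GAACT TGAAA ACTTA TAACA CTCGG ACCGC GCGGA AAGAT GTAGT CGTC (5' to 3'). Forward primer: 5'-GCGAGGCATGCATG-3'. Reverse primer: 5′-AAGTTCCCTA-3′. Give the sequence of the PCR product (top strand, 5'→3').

5'-GCGAGGCATGCATGCTGTCCGACTCTGGATAGCGACAGTACACGTAAGACATAGGGAACTT-3'

The forward primer matches the template at positions 26–39.
Taking the reverse complement of AAGTTCCCTA gives TAGGGAACTT, found at positions 77–86 on the template; the primer anneals here to the top strand with its 3' end pointing upstream.
The product is the template from position 26 through 86 (61 bp).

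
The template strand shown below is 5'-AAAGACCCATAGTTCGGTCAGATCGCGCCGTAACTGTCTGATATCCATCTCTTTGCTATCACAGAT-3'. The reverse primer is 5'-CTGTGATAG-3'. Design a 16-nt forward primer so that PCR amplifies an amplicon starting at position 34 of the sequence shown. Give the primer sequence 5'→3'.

The reverse primer's reverse complement CTATCACAG matches the template at positions 56–64; the product starts at position 34.
The forward primer is identical to the top strand over positions 34–49: CTGTCTGATATCCATC.

5'-CTGTCTGATATCCATC-3'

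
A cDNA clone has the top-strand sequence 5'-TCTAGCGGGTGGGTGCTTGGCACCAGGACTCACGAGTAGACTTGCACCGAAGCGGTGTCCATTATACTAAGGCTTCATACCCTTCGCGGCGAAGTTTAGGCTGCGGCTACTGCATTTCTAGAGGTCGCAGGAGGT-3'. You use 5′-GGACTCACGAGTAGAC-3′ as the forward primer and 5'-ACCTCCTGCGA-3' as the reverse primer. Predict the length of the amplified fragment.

110 bp

The forward primer matches the template at positions 26–41.
The reverse primer's reverse complement is TCGCAGGAGGT, which matches the template at positions 125–135.
The product runs from position 26 to position 135, so its length is 135 − 26 + 1 = 110 bp.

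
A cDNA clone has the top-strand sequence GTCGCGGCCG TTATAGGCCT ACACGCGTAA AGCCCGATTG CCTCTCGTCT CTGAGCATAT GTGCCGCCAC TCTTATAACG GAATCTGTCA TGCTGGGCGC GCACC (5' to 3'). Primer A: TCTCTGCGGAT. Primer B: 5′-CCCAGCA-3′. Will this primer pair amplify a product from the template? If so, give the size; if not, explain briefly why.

Primer A (TCTCTGCGGAT) does not match the top strand, and its reverse complement ATCCGCAGAGA does not match either.
With no annealing site for primer A, no amplification occurs.

No product — primer A has no binding site in the template.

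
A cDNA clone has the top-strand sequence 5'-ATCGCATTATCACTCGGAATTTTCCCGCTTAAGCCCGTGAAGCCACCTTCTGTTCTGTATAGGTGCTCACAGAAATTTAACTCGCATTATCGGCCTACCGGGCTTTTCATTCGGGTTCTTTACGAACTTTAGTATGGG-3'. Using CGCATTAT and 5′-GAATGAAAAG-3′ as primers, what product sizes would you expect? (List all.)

110 bp, 30 bp

The forward primer CGCATTAT matches the top strand at positions 3–10, 83–90.
The reverse primer's reverse complement is CTTTTCATTC, matching at positions 103–112.
Each forward site pairs with the reverse site to give a product ending at position 112: sizes 110, 30 bp.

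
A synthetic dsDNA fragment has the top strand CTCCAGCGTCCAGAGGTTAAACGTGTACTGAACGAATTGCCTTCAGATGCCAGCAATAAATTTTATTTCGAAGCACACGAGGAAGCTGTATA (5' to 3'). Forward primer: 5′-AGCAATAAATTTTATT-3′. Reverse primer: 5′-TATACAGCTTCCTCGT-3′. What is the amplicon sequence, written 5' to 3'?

The forward primer matches the template at positions 52–67.
Reverse complement of the reverse primer: ACGAGGAAGCTGTATA. This occurs on the top strand at positions 77–92.
The product is the template from position 52 through 92 (41 bp).

5'-AGCAATAAATTTTATTTCGAAGCACACGAGGAAGCTGTATA-3'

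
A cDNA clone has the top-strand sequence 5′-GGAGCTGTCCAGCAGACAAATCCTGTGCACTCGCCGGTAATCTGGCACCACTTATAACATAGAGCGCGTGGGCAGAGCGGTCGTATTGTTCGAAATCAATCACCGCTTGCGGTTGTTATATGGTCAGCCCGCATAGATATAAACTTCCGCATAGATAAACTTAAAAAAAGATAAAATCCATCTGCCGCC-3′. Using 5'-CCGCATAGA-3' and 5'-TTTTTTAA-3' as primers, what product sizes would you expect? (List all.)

The forward primer CCGCATAGA matches the top strand at positions 129–137, 147–155.
The reverse primer's reverse complement is TTAAAAAA, matching at positions 161–168.
Each forward site pairs with the reverse site to give a product ending at position 168: sizes 40, 22 bp.

40 bp, 22 bp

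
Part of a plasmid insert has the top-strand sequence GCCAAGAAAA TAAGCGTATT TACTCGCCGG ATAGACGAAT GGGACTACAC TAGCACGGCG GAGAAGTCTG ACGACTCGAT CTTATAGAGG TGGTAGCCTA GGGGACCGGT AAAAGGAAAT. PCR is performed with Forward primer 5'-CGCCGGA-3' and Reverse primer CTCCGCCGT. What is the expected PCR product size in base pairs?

Forward primer CGCCGGA is found on the top strand at positions 25–31.
The reverse primer's reverse complement is ACGGCGGAG, which matches the template at positions 55–63.
Product length = (reverse-primer end) − (forward-primer start) + 1 = 63 − 25 + 1 = 39 bp.

39 bp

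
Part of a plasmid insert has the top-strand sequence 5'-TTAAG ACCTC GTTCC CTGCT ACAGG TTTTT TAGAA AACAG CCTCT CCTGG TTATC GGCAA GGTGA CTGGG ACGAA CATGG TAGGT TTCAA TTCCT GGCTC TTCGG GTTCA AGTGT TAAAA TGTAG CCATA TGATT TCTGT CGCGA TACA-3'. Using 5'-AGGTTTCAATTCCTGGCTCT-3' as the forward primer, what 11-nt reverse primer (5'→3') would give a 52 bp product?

The forward primer binds at positions 82–101, so a 52 bp product ends at position 82 + 52 − 1 = 133.
The reverse primer anneals to the top strand over positions 123–133, i.e. to TAGCCATATGA.
Its sequence written 5'→3' is the reverse complement: TCATATGGCTA.

5'-TCATATGGCTA-3'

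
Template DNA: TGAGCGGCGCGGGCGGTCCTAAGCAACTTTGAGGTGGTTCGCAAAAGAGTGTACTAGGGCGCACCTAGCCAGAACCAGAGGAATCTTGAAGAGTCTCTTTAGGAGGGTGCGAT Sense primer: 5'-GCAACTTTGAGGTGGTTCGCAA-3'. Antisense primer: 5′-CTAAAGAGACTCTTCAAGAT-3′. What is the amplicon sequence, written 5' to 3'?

Forward primer GCAACTTTGAGGTGGTTCGCAA is found on the top strand at positions 23–44.
Taking the reverse complement of CTAAAGAGACTCTTCAAGAT gives ATCTTGAAGAGTCTCTTTAG, found at positions 83–102 on the template; the primer anneals here to the top strand with its 3' end pointing upstream.
The product is the template from position 23 through 102 (80 bp).

5'-GCAACTTTGAGGTGGTTCGCAAAAGAGTGTACTAGGGCGCACCTAGCCAGAACCAGAGGAATCTTGAAGAGTCTCTTTAG-3'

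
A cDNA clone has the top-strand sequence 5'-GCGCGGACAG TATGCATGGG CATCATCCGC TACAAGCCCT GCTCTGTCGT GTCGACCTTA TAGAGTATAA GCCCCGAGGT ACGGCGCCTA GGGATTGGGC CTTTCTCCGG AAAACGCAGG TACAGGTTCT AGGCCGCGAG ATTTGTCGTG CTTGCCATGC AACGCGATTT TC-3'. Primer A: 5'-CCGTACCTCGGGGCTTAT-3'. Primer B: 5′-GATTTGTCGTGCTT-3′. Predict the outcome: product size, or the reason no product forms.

No product — the primers' 3' ends point away from each other.

Primer A (CCGTACCTCGGGGCTTAT) has reverse complement ATAAGCCCCGAGGTACGG, which matches the top strand at positions 67–84; primer A anneals to the top strand there with its 3' end pointing upstream toward position 67.
Primer B (GATTTGTCGTGCTT) matches the top strand directly at positions 140–153; it anneals to the bottom strand with its 3' end pointing downstream toward position 153.
The 3' ends diverge (primer A extends toward position 1, primer B toward position 172), so the primers never converge on a shared product.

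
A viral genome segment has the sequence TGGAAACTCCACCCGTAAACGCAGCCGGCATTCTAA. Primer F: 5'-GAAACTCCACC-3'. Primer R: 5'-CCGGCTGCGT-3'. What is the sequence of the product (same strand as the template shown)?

5'-GAAACTCCACCCGTAAACGCAGCCGG-3'

Scanning the template, GAAACTCCACC occurs at positions 3–13; this primer anneals to the bottom strand there with its 3' end pointing downstream.
Reverse complement of the reverse primer: ACGCAGCCGG. This occurs on the top strand at positions 19–28.
The product is the template from position 3 through 28 (26 bp).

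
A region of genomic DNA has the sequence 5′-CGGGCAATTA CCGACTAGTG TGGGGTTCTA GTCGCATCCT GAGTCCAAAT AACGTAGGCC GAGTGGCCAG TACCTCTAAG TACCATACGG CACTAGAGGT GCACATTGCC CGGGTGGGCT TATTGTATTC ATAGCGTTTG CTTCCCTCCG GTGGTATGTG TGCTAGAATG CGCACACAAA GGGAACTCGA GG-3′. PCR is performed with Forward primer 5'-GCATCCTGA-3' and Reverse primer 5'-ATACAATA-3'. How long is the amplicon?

Scanning the template, GCATCCTGA occurs at positions 34–42; this primer anneals to the bottom strand there with its 3' end pointing downstream.
The reverse primer's reverse complement is TATTGTAT, which matches the template at positions 121–128.
Amplicon spans positions 34–128: 95 bp.

95 bp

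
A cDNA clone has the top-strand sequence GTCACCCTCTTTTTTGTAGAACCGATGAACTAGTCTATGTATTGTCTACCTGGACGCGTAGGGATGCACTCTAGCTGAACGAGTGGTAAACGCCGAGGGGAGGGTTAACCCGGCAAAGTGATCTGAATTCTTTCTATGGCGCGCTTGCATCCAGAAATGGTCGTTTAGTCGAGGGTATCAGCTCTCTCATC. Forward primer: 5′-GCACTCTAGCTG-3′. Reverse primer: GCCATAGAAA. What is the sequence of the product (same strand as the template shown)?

The forward primer matches the template at positions 66–77.
Taking the reverse complement of GCCATAGAAA gives TTTCTATGGC, found at positions 131–140 on the template; the primer anneals here to the top strand with its 3' end pointing upstream.
The product is the template from position 66 through 140 (75 bp).

5'-GCACTCTAGCTGAACGAGTGGTAAACGCCGAGGGGAGGGTTAACCCGGCAAAGTGATCTGAATTCTTTCTATGGC-3'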